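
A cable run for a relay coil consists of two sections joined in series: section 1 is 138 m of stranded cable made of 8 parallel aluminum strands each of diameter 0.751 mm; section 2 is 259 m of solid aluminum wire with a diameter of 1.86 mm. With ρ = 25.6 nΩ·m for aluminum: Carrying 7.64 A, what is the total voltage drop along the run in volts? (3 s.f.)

26.3 V

ρ = 25.6 nΩ·m = 2.56×10^-8 Ω·m
Section 1: A_strand = π(3.7550e-04)² = 4.430e-07 m²; R₁ = ρL/(N·A_s) = (2.56×10^-8)(138)/(8×4.430e-07) = 0.9969 Ω
Section 2: A = π(d/2)² = π(9.3000e-04 m)² = 2.717e-06 m²
R₂ = (2.56×10^-8)(259)/(2.717e-06) = 2.44 Ω
R = R₁ + R₂ = 3.437 Ω
V = IR = 7.64 × 3.437 = 26.3 V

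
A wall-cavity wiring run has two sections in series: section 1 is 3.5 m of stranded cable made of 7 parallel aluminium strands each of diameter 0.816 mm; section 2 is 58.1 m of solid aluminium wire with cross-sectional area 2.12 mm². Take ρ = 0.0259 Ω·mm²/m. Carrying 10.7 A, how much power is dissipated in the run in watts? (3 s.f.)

84.1 W

ρ = 0.0259 Ω·mm²/m = 2.59×10^-8 Ω·m
Section 1: A_strand = π(4.0800e-04)² = 5.230e-07 m²; R₁ = ρL/(N·A_s) = (2.59×10^-8)(3.5)/(7×5.230e-07) = 0.02476 Ω
Section 2: A = 2.12 mm² = 2.120e-06 m²
R₂ = (2.59×10^-8)(58.1)/(2.120e-06) = 0.7098 Ω
R = R₁ + R₂ = 0.7346 Ω
P = I²R = (10.7)² × 0.7346 = 84.1 W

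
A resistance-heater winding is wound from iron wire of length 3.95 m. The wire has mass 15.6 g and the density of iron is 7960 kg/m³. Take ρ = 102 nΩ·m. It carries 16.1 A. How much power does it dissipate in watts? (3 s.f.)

ρ = 102 nΩ·m = 1.02×10^-7 Ω·m
A = m/(density·L) = 0.0156/(7960×3.95) = 4.9615e-07 m²
R = ρL/A = (1.02×10^-7)(3.95)/(4.9615e-07) = 0.8121 Ω
P = I²R = (16.1)² × 0.8121 = 210 W

210 W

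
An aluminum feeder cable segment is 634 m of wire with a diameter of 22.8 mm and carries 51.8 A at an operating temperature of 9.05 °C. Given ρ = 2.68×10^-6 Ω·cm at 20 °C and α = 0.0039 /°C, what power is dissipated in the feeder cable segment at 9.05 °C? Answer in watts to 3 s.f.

ρ = 2.68×10^-6 Ω·cm = 2.68×10^-8 Ω·m
A = π(d/2)² = π(1.1400e-02 m)² = 4.083e-04 m²
R₍20₎ = ρL/A = (2.68×10^-8)(634)/(4.083e-04) = 0.04162 Ω
R₍9.05₎ = R₍20₎(1 + αΔT) = 0.04162 × (1 + 0.0039×-10.9) = 0.03984 Ω
P = I²R = (51.8)² × 0.03984 = 107 W

107 W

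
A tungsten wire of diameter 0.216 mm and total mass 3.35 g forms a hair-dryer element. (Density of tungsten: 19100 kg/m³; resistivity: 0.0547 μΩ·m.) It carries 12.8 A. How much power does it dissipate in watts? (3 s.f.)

1170 W

ρ = 0.0547 μΩ·m = 5.47×10^-8 Ω·m
A = π(d/2)² = π(1.0800e-04 m)² = 3.6644e-08 m²
L = m/(density·A) = 0.00335/(19100×3.6644e-08) = 4.786 m
R = ρL/A = (5.47×10^-8)(4.786)/(3.6644e-08) = 7.145 Ω
P = I²R = (12.8)² × 7.145 = 1170 W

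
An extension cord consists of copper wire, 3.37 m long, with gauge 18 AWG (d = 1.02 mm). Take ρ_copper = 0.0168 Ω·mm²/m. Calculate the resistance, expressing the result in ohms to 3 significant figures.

0.0693 Ω

ρ = 0.0168 Ω·mm²/m = 1.68×10^-8 Ω·m
A = π(1.02/2 mm)² = π(5.1000e-04 m)² = 8.171e-07 m²
R = ρL/A = (1.68×10^-8)(3.37 m)/(8.171e-07 m²) = 0.0693 Ω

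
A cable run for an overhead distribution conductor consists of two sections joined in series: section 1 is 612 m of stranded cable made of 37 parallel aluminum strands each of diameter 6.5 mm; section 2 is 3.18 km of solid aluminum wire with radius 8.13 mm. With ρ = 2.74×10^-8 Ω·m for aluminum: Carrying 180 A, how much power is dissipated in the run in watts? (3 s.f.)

14000 W

Section 1: A_strand = π(3.2500e-03)² = 3.318e-05 m²; R₁ = ρL/(N·A_s) = (2.74×10^-8)(612)/(37×3.318e-05) = 0.01366 Ω
Section 2: A = πr² = π(8.1300e-03 m)² = 2.076e-04 m²
R₂ = (2.74×10^-8)(3180)/(2.076e-04) = 0.4196 Ω
R = R₁ + R₂ = 0.4333 Ω
P = I²R = (180)² × 0.4333 = 14000 W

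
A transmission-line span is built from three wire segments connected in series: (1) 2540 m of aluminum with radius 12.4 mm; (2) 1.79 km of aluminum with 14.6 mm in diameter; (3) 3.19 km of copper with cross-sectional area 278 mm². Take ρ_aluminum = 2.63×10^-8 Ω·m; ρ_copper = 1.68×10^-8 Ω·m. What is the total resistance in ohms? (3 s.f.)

0.612 Ω

Seg 1: A = πr² = π(1.2400e-02 m)² = 4.831e-04 m²
R_1 = (2.63×10^-8)(2540)/(4.831e-04) = 0.1383 Ω
Seg 2: A = π(d/2)² = π(7.3000e-03 m)² = 1.674e-04 m²
R_2 = (2.63×10^-8)(1790)/(1.674e-04) = 0.2812 Ω
Seg 3: A = 278 mm² = 2.780e-04 m²
R_3 = (1.68×10^-8)(3190)/(2.780e-04) = 0.1928 Ω
R_total = R_1 + R_2 + R_3 = 0.612 Ω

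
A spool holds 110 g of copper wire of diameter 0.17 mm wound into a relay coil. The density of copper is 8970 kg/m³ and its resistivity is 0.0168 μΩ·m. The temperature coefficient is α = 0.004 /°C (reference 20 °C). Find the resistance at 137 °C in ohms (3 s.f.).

ρ = 0.0168 μΩ·m = 1.68×10^-8 Ω·m
A = π(d/2)² = π(8.5000e-05 m)² = 2.2698e-08 m²
L = m/(density·A) = 0.11/(8970×2.2698e-08) = 540.3 m
R = ρL/A = (1.68×10^-8)(540.3)/(2.2698e-08) = 399.9 Ω
R(137 °C) = 399.9 × (1 + 0.004×117) = 587 Ω

587 Ω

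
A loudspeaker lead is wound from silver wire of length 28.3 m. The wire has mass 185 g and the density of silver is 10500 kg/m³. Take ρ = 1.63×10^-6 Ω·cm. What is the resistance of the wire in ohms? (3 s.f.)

0.741 Ω

ρ = 1.63×10^-6 Ω·cm = 1.63×10^-8 Ω·m
A = m/(density·L) = 0.185/(10500×28.3) = 6.2258e-07 m²
R = ρL/A = (1.63×10^-8)(28.3)/(6.2258e-07) = 0.741 Ω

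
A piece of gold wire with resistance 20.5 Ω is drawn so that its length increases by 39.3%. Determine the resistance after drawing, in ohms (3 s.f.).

39.8 Ω

k = 1 + 39.3/100 = 1.393; volume constant ⇒ A' = A/k, so R' = k²R.
R' = 1.94 × 20.5 = 39.8 Ω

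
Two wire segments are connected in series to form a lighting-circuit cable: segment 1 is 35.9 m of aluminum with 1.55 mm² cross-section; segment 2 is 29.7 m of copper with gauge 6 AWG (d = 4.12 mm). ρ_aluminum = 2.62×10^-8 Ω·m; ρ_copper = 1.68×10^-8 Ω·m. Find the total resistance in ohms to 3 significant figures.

0.644 Ω

Segment 1: A = 1.55 mm² = 1.550e-06 m²
R₁ = ρL/A = (2.62×10^-8)(35.9)/(1.550e-06) = 0.6068 Ω
Segment 2: A = π(4.12/2 mm)² = π(2.0600e-03 m)² = 1.333e-05 m²
R₂ = (1.68×10^-8)(29.7)/(1.333e-05) = 0.03743 Ω
R = R₁ + R₂ = 0.644 Ω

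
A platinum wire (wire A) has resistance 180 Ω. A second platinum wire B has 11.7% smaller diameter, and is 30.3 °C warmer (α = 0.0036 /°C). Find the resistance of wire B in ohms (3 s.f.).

R ∝ ρL/d² with ρ ∝ (1+αΔT), so R_B/R_A = (1 − 11.7/100)⁻² × (1 + 0.0036×30.3)
= 1.283 × 1.109 = 1.423
R_B = 1.423 × 180 = 256 Ω

256 Ω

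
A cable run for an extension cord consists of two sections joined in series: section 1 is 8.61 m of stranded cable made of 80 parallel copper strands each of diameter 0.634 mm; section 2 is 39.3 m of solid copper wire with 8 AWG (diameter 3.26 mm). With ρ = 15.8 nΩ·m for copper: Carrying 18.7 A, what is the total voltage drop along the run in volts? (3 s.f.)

ρ = 15.8 nΩ·m = 1.58×10^-8 Ω·m
Section 1: A_strand = π(3.1700e-04)² = 3.157e-07 m²; R₁ = ρL/(N·A_s) = (1.58×10^-8)(8.61)/(80×3.157e-07) = 0.005386 Ω
Section 2: A = π(3.26/2 mm)² = π(1.6300e-03 m)² = 8.347e-06 m²
R₂ = (1.58×10^-8)(39.3)/(8.347e-06) = 0.07439 Ω
R = R₁ + R₂ = 0.07978 Ω
V = IR = 18.7 × 0.07978 = 1.49 V

1.49 V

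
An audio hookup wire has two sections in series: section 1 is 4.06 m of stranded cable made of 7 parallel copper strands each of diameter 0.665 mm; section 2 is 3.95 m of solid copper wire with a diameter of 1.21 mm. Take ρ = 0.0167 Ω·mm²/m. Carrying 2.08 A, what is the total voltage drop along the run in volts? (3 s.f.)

ρ = 0.0167 Ω·mm²/m = 1.67×10^-8 Ω·m
Section 1: A_strand = π(3.3250e-04)² = 3.473e-07 m²; R₁ = ρL/(N·A_s) = (1.67×10^-8)(4.06)/(7×3.473e-07) = 0.02789 Ω
Section 2: A = π(d/2)² = π(6.0500e-04 m)² = 1.150e-06 m²
R₂ = (1.67×10^-8)(3.95)/(1.150e-06) = 0.05737 Ω
R = R₁ + R₂ = 0.08525 Ω
V = IR = 2.08 × 0.08525 = 0.177 V

0.177 V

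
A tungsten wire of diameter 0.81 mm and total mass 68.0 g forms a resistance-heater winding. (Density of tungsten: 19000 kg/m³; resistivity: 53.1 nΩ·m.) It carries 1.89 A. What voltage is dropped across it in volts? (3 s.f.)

1.35 V

ρ = 53.1 nΩ·m = 5.31×10^-8 Ω·m
A = π(d/2)² = π(4.0500e-04 m)² = 5.1530e-07 m²
L = m/(density·A) = 0.068/(19000×5.1530e-07) = 6.945 m
R = ρL/A = (5.31×10^-8)(6.945)/(5.1530e-07) = 0.7157 Ω
V = IR = 1.89 × 0.7157 = 1.35 V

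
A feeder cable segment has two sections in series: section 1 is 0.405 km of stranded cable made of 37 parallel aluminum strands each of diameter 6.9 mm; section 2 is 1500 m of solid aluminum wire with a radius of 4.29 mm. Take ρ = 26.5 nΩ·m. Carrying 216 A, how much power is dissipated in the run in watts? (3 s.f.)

32400 W

ρ = 26.5 nΩ·m = 2.65×10^-8 Ω·m
Section 1: A_strand = π(3.4500e-03)² = 3.739e-05 m²; R₁ = ρL/(N·A_s) = (2.65×10^-8)(405)/(37×3.739e-05) = 0.007757 Ω
Section 2: A = πr² = π(4.2900e-03 m)² = 5.782e-05 m²
R₂ = (2.65×10^-8)(1500)/(5.782e-05) = 0.6875 Ω
R = R₁ + R₂ = 0.6953 Ω
P = I²R = (216)² × 0.6953 = 32400 W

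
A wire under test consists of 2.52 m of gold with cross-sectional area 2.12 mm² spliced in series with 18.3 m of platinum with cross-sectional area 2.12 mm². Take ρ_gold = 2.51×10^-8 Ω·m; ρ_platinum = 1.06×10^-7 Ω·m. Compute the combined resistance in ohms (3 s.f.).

Segment 1: A = 2.12 mm² = 2.120e-06 m²
R₁ = ρL/A = (2.51×10^-8)(2.52)/(2.120e-06) = 0.02984 Ω
R₂ = (1.06×10^-7)(18.3)/(2.120e-06) = 0.915 Ω
R = R₁ + R₂ = 0.945 Ω

0.945 Ω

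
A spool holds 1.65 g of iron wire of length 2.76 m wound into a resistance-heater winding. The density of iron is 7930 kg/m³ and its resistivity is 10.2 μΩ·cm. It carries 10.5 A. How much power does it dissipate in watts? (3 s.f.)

ρ = 10.2 μΩ·cm = 1.02×10^-7 Ω·m
A = m/(density·L) = 0.00165/(7930×2.76) = 7.5388e-08 m²
R = ρL/A = (1.02×10^-7)(2.76)/(7.5388e-08) = 3.734 Ω
P = I²R = (10.5)² × 3.734 = 412 W

412 W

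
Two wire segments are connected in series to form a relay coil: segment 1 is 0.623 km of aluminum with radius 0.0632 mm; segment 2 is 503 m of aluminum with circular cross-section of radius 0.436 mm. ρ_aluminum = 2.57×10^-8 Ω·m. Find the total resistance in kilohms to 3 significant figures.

Segment 1: A = πr² = π(6.3200e-05 m)² = 1.255e-08 m²
R₁ = ρL/A = (2.57×10^-8)(623)/(1.255e-08) = 1276 Ω
Segment 2: A = πr² = π(4.3600e-04 m)² = 5.972e-07 m²
R₂ = (2.57×10^-8)(503)/(5.972e-07) = 21.65 Ω
R = R₁ + R₂ = 1.30 kΩ

1.30 kΩ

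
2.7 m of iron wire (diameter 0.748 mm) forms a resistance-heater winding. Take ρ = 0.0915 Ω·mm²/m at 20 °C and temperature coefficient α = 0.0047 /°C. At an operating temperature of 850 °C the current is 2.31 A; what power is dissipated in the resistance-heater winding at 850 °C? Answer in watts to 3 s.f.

ρ = 0.0915 Ω·mm²/m = 9.15×10^-8 Ω·m
A = π(d/2)² = π(3.7400e-04 m)² = 4.394e-07 m²
R₍20₎ = ρL/A = (9.15×10^-8)(2.7)/(4.394e-07) = 0.5622 Ω
R₍850₎ = R₍20₎(1 + αΔT) = 0.5622 × (1 + 0.0047×830) = 2.755 Ω
P = I²R = (2.31)² × 2.755 = 14.7 W

14.7 W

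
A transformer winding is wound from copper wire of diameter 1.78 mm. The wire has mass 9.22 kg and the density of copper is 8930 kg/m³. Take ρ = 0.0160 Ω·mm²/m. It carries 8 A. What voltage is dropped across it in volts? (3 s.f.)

ρ = 0.0160 Ω·mm²/m = 1.60×10^-8 Ω·m
A = π(d/2)² = π(8.9000e-04 m)² = 2.4885e-06 m²
L = m/(density·A) = 9.22/(8930×2.4885e-06) = 414.9 m
R = ρL/A = (1.60×10^-8)(414.9)/(2.4885e-06) = 2.668 Ω
V = IR = 8 × 2.668 = 21.3 V

21.3 V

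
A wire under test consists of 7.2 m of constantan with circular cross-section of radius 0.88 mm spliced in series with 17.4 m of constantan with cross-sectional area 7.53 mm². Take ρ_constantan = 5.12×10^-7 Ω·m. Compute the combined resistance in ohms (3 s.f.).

2.70 Ω

Segment 1: A = πr² = π(8.8000e-04 m)² = 2.433e-06 m²
R₁ = ρL/A = (5.12×10^-7)(7.2)/(2.433e-06) = 1.515 Ω
Segment 2: A = 7.53 mm² = 7.530e-06 m²
R₂ = (5.12×10^-7)(17.4)/(7.530e-06) = 1.183 Ω
R = R₁ + R₂ = 2.70 Ω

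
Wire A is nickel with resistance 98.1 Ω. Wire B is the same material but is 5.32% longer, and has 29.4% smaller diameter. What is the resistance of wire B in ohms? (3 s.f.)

207 Ω

R ∝ L/d², so R_B/R_A = (1 + 5.32/100) × (1 − 29.4/100)⁻²
= 1.053 × 2.006 = 2.113
R_B = 2.113 × 98.1 = 207 Ω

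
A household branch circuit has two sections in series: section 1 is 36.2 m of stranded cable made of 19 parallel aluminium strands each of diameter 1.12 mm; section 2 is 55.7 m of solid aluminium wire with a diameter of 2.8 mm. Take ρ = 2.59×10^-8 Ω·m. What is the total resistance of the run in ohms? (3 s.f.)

0.284 Ω

Section 1: A_strand = π(5.6000e-04)² = 9.852e-07 m²; R₁ = ρL/(N·A_s) = (2.59×10^-8)(36.2)/(19×9.852e-07) = 0.05009 Ω
Section 2: A = π(d/2)² = π(1.4000e-03 m)² = 6.158e-06 m²
R₂ = (2.59×10^-8)(55.7)/(6.158e-06) = 0.2343 Ω
R = R₁ + R₂ = 0.284 Ω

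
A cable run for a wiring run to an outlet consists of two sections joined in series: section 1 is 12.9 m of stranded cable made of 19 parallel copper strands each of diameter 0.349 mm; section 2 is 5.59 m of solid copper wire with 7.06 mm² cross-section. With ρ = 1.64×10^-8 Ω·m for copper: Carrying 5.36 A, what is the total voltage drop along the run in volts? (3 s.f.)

Section 1: A_strand = π(1.7450e-04)² = 9.566e-08 m²; R₁ = ρL/(N·A_s) = (1.64×10^-8)(12.9)/(19×9.566e-08) = 0.1164 Ω
Section 2: A = 7.06 mm² = 7.060e-06 m²
R₂ = (1.64×10^-8)(5.59)/(7.060e-06) = 0.01299 Ω
R = R₁ + R₂ = 0.1294 Ω
V = IR = 5.36 × 0.1294 = 0.693 V

0.693 V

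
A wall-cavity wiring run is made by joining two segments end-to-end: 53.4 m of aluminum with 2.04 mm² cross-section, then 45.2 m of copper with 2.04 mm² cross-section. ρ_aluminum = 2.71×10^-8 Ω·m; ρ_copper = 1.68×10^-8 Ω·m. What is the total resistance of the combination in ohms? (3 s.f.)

1.08 Ω

Segment 1: A = 2.04 mm² = 2.040e-06 m²
R₁ = ρL/A = (2.71×10^-8)(53.4)/(2.040e-06) = 0.7094 Ω
R₂ = (1.68×10^-8)(45.2)/(2.040e-06) = 0.3722 Ω
R = R₁ + R₂ = 1.08 Ω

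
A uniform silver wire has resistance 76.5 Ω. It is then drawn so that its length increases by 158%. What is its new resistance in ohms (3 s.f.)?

k = 1 + 158/100 = 2.58; volume constant ⇒ A' = A/k, so R' = k²R.
R' = 6.656 × 76.5 = 509 Ω

509 Ω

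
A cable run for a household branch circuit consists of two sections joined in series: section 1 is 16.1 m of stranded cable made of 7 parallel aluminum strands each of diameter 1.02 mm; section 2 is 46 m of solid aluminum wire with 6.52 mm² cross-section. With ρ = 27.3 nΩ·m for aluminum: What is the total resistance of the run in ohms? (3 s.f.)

ρ = 27.3 nΩ·m = 2.73×10^-8 Ω·m
Section 1: A_strand = π(5.1000e-04)² = 8.171e-07 m²; R₁ = ρL/(N·A_s) = (2.73×10^-8)(16.1)/(7×8.171e-07) = 0.07684 Ω
Section 2: A = 6.52 mm² = 6.520e-06 m²
R₂ = (2.73×10^-8)(46)/(6.520e-06) = 0.1926 Ω
R = R₁ + R₂ = 0.269 Ω

0.269 Ω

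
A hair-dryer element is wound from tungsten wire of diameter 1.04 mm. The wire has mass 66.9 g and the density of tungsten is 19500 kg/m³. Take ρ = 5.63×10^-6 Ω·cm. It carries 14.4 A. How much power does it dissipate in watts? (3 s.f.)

ρ = 5.63×10^-6 Ω·cm = 5.63×10^-8 Ω·m
A = π(d/2)² = π(5.2000e-04 m)² = 8.4949e-07 m²
L = m/(density·A) = 0.0669/(19500×8.4949e-07) = 4.039 m
R = ρL/A = (5.63×10^-8)(4.039)/(8.4949e-07) = 0.2677 Ω
P = I²R = (14.4)² × 0.2677 = 55.5 W

55.5 W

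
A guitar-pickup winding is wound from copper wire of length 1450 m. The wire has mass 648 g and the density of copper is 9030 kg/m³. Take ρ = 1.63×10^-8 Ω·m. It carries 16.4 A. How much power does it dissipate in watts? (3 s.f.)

A = m/(density·L) = 0.648/(9030×1450) = 4.9490e-08 m²
R = ρL/A = (1.63×10^-8)(1450)/(4.9490e-08) = 477.6 Ω
P = I²R = (16.4)² × 477.6 = 1.28×10^5 W

1.28×10^5 W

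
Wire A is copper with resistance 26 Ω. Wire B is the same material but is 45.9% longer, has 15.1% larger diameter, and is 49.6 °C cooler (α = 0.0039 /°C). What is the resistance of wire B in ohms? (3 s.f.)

R ∝ ρL/d² with ρ ∝ (1+αΔT), so R_B/R_A = (1 + 45.9/100) × (1 + 15.1/100)⁻² × (1 − 0.0039×49.6)
= 1.459 × 0.7548 × 0.8066 = 0.8883
R_B = 0.8883 × 26 = 23.1 Ω

23.1 Ω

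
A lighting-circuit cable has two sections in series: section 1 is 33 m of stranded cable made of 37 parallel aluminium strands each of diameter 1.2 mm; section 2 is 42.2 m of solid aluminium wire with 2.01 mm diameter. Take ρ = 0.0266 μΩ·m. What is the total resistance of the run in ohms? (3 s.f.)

0.375 Ω

ρ = 0.0266 μΩ·m = 2.66×10^-8 Ω·m
Section 1: A_strand = π(6.0000e-04)² = 1.131e-06 m²; R₁ = ρL/(N·A_s) = (2.66×10^-8)(33)/(37×1.131e-06) = 0.02098 Ω
Section 2: A = π(d/2)² = π(1.0050e-03 m)² = 3.173e-06 m²
R₂ = (2.66×10^-8)(42.2)/(3.173e-06) = 0.3538 Ω
R = R₁ + R₂ = 0.375 Ω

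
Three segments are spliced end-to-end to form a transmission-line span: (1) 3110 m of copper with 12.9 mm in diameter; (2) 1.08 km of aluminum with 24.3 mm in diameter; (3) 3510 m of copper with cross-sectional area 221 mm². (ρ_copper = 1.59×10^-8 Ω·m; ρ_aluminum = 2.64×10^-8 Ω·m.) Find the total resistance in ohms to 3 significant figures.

Seg 1: A = π(d/2)² = π(6.4500e-03 m)² = 1.307e-04 m²
R_1 = (1.59×10^-8)(3110)/(1.307e-04) = 0.3783 Ω
Seg 2: A = π(d/2)² = π(1.2150e-02 m)² = 4.638e-04 m²
R_2 = (2.64×10^-8)(1080)/(4.638e-04) = 0.06148 Ω
Seg 3: A = 221 mm² = 2.210e-04 m²
R_3 = (1.59×10^-8)(3510)/(2.210e-04) = 0.2525 Ω
R_total = R_1 + R_2 + R_3 = 0.692 Ω

0.692 Ω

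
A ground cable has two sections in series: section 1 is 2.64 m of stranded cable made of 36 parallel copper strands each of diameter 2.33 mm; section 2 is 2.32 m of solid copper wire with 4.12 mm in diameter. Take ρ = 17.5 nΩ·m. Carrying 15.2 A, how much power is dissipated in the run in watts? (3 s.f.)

0.773 W

ρ = 17.5 nΩ·m = 1.75×10^-8 Ω·m
Section 1: A_strand = π(1.1650e-03)² = 4.264e-06 m²; R₁ = ρL/(N·A_s) = (1.75×10^-8)(2.64)/(36×4.264e-06) = 3.010×10^-4 Ω
Section 2: A = π(d/2)² = π(2.0600e-03 m)² = 1.333e-05 m²
R₂ = (1.75×10^-8)(2.32)/(1.333e-05) = 0.003045 Ω
R = R₁ + R₂ = 0.003346 Ω
P = I²R = (15.2)² × 0.003346 = 0.773 W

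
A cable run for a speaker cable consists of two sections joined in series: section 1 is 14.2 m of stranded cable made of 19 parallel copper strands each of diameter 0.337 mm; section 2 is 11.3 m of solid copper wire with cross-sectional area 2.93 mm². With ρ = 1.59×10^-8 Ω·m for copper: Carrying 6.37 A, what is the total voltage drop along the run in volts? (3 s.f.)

1.24 V

Section 1: A_strand = π(1.6850e-04)² = 8.920e-08 m²; R₁ = ρL/(N·A_s) = (1.59×10^-8)(14.2)/(19×8.920e-08) = 0.1332 Ω
Section 2: A = 2.93 mm² = 2.930e-06 m²
R₂ = (1.59×10^-8)(11.3)/(2.930e-06) = 0.06132 Ω
R = R₁ + R₂ = 0.1945 Ω
V = IR = 6.37 × 0.1945 = 1.24 V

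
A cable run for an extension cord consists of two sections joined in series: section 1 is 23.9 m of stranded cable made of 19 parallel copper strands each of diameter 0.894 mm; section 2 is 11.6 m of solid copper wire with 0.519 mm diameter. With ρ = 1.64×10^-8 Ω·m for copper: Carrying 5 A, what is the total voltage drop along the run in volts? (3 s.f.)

4.66 V

Section 1: A_strand = π(4.4700e-04)² = 6.277e-07 m²; R₁ = ρL/(N·A_s) = (1.64×10^-8)(23.9)/(19×6.277e-07) = 0.03286 Ω
Section 2: A = π(d/2)² = π(2.5950e-04 m)² = 2.116e-07 m²
R₂ = (1.64×10^-8)(11.6)/(2.116e-07) = 0.8992 Ω
R = R₁ + R₂ = 0.9321 Ω
V = IR = 5 × 0.9321 = 4.66 V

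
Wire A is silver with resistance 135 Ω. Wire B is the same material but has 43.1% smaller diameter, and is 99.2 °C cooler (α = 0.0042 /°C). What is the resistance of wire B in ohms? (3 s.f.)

R ∝ ρL/d² with ρ ∝ (1+αΔT), so R_B/R_A = (1 − 43.1/100)⁻² × (1 − 0.0042×99.2)
= 3.089 × 0.5834 = 1.802
R_B = 1.802 × 135 = 243 Ω

243 Ω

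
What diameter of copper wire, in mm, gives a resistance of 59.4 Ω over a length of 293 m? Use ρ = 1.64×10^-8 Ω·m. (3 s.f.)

0.321 mm

A = ρL/R = (1.64×10^-8)(293)/(59.4) = 8.090e-08 m²
d = 2√(A/π) = 3.209e-04 m = 0.321 mm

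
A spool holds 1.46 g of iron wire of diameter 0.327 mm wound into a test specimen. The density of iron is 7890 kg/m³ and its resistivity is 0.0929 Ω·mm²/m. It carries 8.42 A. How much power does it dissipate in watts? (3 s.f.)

173 W

ρ = 0.0929 Ω·mm²/m = 9.29×10^-8 Ω·m
A = π(d/2)² = π(1.6350e-04 m)² = 8.3982e-08 m²
L = m/(density·A) = 0.00146/(7890×8.3982e-08) = 2.203 m
R = ρL/A = (9.29×10^-8)(2.203)/(8.3982e-08) = 2.437 Ω
P = I²R = (8.42)² × 2.437 = 173 W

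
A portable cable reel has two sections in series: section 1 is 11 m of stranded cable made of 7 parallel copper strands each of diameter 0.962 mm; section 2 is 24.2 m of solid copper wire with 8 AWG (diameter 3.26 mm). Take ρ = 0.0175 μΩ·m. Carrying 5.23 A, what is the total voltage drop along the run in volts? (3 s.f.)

0.463 V

ρ = 0.0175 μΩ·m = 1.75×10^-8 Ω·m
Section 1: A_strand = π(4.8100e-04)² = 7.268e-07 m²; R₁ = ρL/(N·A_s) = (1.75×10^-8)(11)/(7×7.268e-07) = 0.03783 Ω
Section 2: A = π(3.26/2 mm)² = π(1.6300e-03 m)² = 8.347e-06 m²
R₂ = (1.75×10^-8)(24.2)/(8.347e-06) = 0.05074 Ω
R = R₁ + R₂ = 0.08857 Ω
V = IR = 5.23 × 0.08857 = 0.463 V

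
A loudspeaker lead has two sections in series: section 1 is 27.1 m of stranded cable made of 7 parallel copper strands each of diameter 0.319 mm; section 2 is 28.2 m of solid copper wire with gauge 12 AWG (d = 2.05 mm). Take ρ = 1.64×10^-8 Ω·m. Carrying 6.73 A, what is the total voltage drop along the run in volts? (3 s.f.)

6.29 V

Section 1: A_strand = π(1.5950e-04)² = 7.992e-08 m²; R₁ = ρL/(N·A_s) = (1.64×10^-8)(27.1)/(7×7.992e-08) = 0.7944 Ω
Section 2: A = π(2.05/2 mm)² = π(1.0250e-03 m)² = 3.301e-06 m²
R₂ = (1.64×10^-8)(28.2)/(3.301e-06) = 0.1401 Ω
R = R₁ + R₂ = 0.9345 Ω
V = IR = 6.73 × 0.9345 = 6.29 V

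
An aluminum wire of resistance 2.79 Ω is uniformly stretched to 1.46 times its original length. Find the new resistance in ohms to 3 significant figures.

5.95 Ω

Volume constant ⇒ A' = A/k with k = 1.46. R' = ρ(kL)/(A/k) = k²R.
R' = 2.132 × 2.79 = 5.95 Ω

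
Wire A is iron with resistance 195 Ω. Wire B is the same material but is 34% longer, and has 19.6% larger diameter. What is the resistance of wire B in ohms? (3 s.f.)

183 Ω

R ∝ L/d², so R_B/R_A = (1 + 34/100) × (1 + 19.6/100)⁻²
= 1.34 × 0.6991 = 0.9368
R_B = 0.9368 × 195 = 183 Ω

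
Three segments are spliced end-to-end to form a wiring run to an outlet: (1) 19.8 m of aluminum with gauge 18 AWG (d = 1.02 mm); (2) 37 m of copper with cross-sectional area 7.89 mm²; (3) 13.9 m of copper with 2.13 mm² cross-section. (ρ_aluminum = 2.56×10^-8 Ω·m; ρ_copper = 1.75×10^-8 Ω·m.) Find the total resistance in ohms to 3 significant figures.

Seg 1: A = π(1.02/2 mm)² = π(5.1000e-04 m)² = 8.171e-07 m²
R_1 = (2.56×10^-8)(19.8)/(8.171e-07) = 0.6203 Ω
Seg 2: A = 7.89 mm² = 7.890e-06 m²
R_2 = (1.75×10^-8)(37)/(7.890e-06) = 0.08207 Ω
Seg 3: A = 2.13 mm² = 2.130e-06 m²
R_3 = (1.75×10^-8)(13.9)/(2.130e-06) = 0.1142 Ω
R_total = R_1 + R_2 + R_3 = 0.817 Ω

0.817 Ω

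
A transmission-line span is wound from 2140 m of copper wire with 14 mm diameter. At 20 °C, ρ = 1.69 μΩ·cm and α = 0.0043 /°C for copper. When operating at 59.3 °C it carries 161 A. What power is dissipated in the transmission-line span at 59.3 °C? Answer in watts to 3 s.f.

ρ = 1.69 μΩ·cm = 1.69×10^-8 Ω·m
A = π(d/2)² = π(7.0000e-03 m)² = 1.539e-04 m²
R₍20₎ = ρL/A = (1.69×10^-8)(2140)/(1.539e-04) = 0.2349 Ω
R₍59.3₎ = R₍20₎(1 + αΔT) = 0.2349 × (1 + 0.0043×39.3) = 0.2746 Ω
P = I²R = (161)² × 0.2746 = 7120 W

7120 W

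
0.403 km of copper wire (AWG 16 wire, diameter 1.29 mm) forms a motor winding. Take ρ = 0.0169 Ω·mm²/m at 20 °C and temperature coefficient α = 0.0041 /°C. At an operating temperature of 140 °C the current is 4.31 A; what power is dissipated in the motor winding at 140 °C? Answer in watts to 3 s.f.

144 W

ρ = 0.0169 Ω·mm²/m = 1.69×10^-8 Ω·m
A = π(1.29/2 mm)² = π(6.4500e-04 m)² = 1.307e-06 m²
R₍20₎ = ρL/A = (1.69×10^-8)(403)/(1.307e-06) = 5.211 Ω
R₍140₎ = R₍20₎(1 + αΔT) = 5.211 × (1 + 0.0041×120) = 7.775 Ω
P = I²R = (4.31)² × 7.775 = 144 W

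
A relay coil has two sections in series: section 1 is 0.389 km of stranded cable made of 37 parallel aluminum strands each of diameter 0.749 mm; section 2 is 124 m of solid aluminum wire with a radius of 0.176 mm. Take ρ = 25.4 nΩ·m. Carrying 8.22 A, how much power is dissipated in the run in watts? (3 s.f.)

2230 W

ρ = 25.4 nΩ·m = 2.54×10^-8 Ω·m
Section 1: A_strand = π(3.7450e-04)² = 4.406e-07 m²; R₁ = ρL/(N·A_s) = (2.54×10^-8)(389)/(37×4.406e-07) = 0.6061 Ω
Section 2: A = πr² = π(1.7600e-04 m)² = 9.731e-08 m²
R₂ = (2.54×10^-8)(124)/(9.731e-08) = 32.37 Ω
R = R₁ + R₂ = 32.97 Ω
P = I²R = (8.22)² × 32.97 = 2230 W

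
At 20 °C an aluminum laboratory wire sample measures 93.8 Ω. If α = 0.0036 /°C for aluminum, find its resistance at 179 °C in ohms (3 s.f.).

ΔT = 179 − 20 = 159 °C
R = R₀(1 + αΔT) = 93.8 × (1 + 0.0036×159) = 93.8 × 1.572 = 147 Ω

147 Ω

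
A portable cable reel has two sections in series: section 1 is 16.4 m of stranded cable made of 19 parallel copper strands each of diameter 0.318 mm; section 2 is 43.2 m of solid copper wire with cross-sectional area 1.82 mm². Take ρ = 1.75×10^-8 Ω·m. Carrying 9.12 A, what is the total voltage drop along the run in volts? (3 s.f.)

Section 1: A_strand = π(1.5900e-04)² = 7.942e-08 m²; R₁ = ρL/(N·A_s) = (1.75×10^-8)(16.4)/(19×7.942e-08) = 0.1902 Ω
Section 2: A = 1.82 mm² = 1.820e-06 m²
R₂ = (1.75×10^-8)(43.2)/(1.820e-06) = 0.4154 Ω
R = R₁ + R₂ = 0.6056 Ω
V = IR = 9.12 × 0.6056 = 5.52 V

5.52 V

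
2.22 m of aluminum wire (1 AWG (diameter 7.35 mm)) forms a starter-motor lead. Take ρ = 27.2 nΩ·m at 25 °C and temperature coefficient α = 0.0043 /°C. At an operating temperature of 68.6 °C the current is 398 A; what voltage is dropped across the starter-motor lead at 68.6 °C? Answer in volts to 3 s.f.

0.673 V

ρ = 27.2 nΩ·m = 2.72×10^-8 Ω·m
A = π(7.35/2 mm)² = π(3.6750e-03 m)² = 4.243e-05 m²
R₍25₎ = ρL/A = (2.72×10^-8)(2.22)/(4.243e-05) = 0.001423 Ω
R₍68.6₎ = R₍25₎(1 + αΔT) = 0.001423 × (1 + 0.0043×43.6) = 0.00169 Ω
V = IR = 398 × 0.00169 = 0.673 V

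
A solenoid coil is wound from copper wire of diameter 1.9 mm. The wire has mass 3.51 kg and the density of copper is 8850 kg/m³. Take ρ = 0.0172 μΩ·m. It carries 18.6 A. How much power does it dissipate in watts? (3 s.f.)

ρ = 0.0172 μΩ·m = 1.72×10^-8 Ω·m
A = π(d/2)² = π(9.5000e-04 m)² = 2.8353e-06 m²
L = m/(density·A) = 3.51/(8850×2.8353e-06) = 139.9 m
R = ρL/A = (1.72×10^-8)(139.9)/(2.8353e-06) = 0.8486 Ω
P = I²R = (18.6)² × 0.8486 = 294 W

294 W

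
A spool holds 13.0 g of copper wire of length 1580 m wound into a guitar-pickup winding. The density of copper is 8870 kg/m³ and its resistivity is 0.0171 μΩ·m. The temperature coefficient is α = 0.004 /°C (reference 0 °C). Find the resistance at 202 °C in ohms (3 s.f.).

52700 Ω

ρ = 0.0171 μΩ·m = 1.71×10^-8 Ω·m
A = m/(density·L) = 0.013/(8870×1580) = 9.2760e-10 m²
R = ρL/A = (1.71×10^-8)(1580)/(9.2760e-10) = 29130 Ω
R(202 °C) = 29130 × (1 + 0.004×202) = 52700 Ω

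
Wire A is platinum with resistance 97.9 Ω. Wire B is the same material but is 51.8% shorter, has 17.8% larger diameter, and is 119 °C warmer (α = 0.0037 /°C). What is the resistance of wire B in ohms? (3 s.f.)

R ∝ ρL/d² with ρ ∝ (1+αΔT), so R_B/R_A = (1 − 51.8/100) × (1 + 17.8/100)⁻² × (1 + 0.0037×119)
= 0.482 × 0.7206 × 1.44 = 0.5003
R_B = 0.5003 × 97.9 = 49.0 Ω

49.0 Ω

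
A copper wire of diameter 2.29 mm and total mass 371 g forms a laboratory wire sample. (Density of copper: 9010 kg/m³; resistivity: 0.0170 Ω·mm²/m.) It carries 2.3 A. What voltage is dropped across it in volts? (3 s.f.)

ρ = 0.0170 Ω·mm²/m = 1.70×10^-8 Ω·m
A = π(d/2)² = π(1.1450e-03 m)² = 4.1187e-06 m²
L = m/(density·A) = 0.371/(9010×4.1187e-06) = 9.997 m
R = ρL/A = (1.70×10^-8)(9.997)/(4.1187e-06) = 0.04126 Ω
V = IR = 2.3 × 0.04126 = 0.0949 V

0.0949 V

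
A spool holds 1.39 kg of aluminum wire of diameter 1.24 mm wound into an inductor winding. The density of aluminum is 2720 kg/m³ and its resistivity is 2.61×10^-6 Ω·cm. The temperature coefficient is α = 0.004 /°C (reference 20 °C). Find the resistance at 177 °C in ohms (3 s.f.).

ρ = 2.61×10^-6 Ω·cm = 2.61×10^-8 Ω·m
A = π(d/2)² = π(6.2000e-04 m)² = 1.2076e-06 m²
L = m/(density·A) = 1.39/(2720×1.2076e-06) = 423.2 m
R = ρL/A = (2.61×10^-8)(423.2)/(1.2076e-06) = 9.146 Ω
R(177 °C) = 9.146 × (1 + 0.004×157) = 14.9 Ω

14.9 Ω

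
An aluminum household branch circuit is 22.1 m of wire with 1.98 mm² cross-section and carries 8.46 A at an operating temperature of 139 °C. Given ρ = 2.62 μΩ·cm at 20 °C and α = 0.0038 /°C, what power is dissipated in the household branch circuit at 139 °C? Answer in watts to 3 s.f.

ρ = 2.62 μΩ·cm = 2.62×10^-8 Ω·m
A = 1.98 mm² = 1.980e-06 m²
R₍20₎ = ρL/A = (2.62×10^-8)(22.1)/(1.980e-06) = 0.2924 Ω
R₍139₎ = R₍20₎(1 + αΔT) = 0.2924 × (1 + 0.0038×119) = 0.4247 Ω
P = I²R = (8.46)² × 0.4247 = 30.4 W

30.4 W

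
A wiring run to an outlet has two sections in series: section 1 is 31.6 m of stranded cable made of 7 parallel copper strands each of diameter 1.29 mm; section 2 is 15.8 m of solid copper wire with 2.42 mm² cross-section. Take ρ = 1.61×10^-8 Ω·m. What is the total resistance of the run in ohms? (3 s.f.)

0.161 Ω

Section 1: A_strand = π(6.4500e-04)² = 1.307e-06 m²; R₁ = ρL/(N·A_s) = (1.61×10^-8)(31.6)/(7×1.307e-06) = 0.05561 Ω
Section 2: A = 2.42 mm² = 2.420e-06 m²
R₂ = (1.61×10^-8)(15.8)/(2.420e-06) = 0.1051 Ω
R = R₁ + R₂ = 0.161 Ω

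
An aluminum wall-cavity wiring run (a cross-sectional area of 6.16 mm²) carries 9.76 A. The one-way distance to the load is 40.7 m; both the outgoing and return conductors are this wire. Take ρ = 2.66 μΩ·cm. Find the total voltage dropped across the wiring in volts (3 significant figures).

3.43 V

ρ = 2.66 μΩ·cm = 2.66×10^-8 Ω·m
A = 6.16 mm² = 6.160e-06 m²
Total conductor length (both ways) L = 2 × 40.7 = 81.4 m
R = ρL/A = (2.66×10^-8)(81.4)/(6.160e-06) = 0.3515 Ω
V = IR = 9.76 × 0.3515 = 3.43 V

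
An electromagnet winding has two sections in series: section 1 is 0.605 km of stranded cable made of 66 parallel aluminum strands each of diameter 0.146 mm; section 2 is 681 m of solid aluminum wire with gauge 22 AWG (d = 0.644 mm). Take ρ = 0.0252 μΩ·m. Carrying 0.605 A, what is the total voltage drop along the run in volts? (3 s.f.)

ρ = 0.0252 μΩ·m = 2.52×10^-8 Ω·m
Section 1: A_strand = π(7.3000e-05)² = 1.674e-08 m²; R₁ = ρL/(N·A_s) = (2.52×10^-8)(605)/(66×1.674e-08) = 13.8 Ω
Section 2: A = π(0.644/2 mm)² = π(3.2200e-04 m)² = 3.257e-07 m²
R₂ = (2.52×10^-8)(681)/(3.257e-07) = 52.68 Ω
R = R₁ + R₂ = 66.48 Ω
V = IR = 0.605 × 66.48 = 40.2 V

40.2 V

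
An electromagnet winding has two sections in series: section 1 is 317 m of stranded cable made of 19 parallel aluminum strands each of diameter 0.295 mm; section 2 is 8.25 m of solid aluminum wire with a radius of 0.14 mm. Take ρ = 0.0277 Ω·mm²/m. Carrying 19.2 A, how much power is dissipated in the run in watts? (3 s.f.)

3860 W

ρ = 0.0277 Ω·mm²/m = 2.77×10^-8 Ω·m
Section 1: A_strand = π(1.4750e-04)² = 6.835e-08 m²; R₁ = ρL/(N·A_s) = (2.77×10^-8)(317)/(19×6.835e-08) = 6.762 Ω
Section 2: A = πr² = π(1.4000e-04 m)² = 6.158e-08 m²
R₂ = (2.77×10^-8)(8.25)/(6.158e-08) = 3.711 Ω
R = R₁ + R₂ = 10.47 Ω
P = I²R = (19.2)² × 10.47 = 3860 W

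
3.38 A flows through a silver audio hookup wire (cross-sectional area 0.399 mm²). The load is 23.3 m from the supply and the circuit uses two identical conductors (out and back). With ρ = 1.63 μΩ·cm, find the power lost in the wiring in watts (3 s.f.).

ρ = 1.63 μΩ·cm = 1.63×10^-8 Ω·m
A = 0.399 mm² = 3.990e-07 m²
Total conductor length (both ways) L = 2 × 23.3 = 46.6 m
R = ρL/A = (1.63×10^-8)(46.6)/(3.990e-07) = 1.904 Ω
P = I²R = (3.38)² × 1.904 = 21.7 W

21.7 W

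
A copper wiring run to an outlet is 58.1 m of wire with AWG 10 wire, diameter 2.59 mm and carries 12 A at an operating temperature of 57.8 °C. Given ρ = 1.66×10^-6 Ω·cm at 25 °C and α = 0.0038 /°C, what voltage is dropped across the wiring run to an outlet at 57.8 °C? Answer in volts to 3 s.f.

2.47 V

ρ = 1.66×10^-6 Ω·cm = 1.66×10^-8 Ω·m
A = π(2.59/2 mm)² = π(1.2950e-03 m)² = 5.269e-06 m²
R₍25₎ = ρL/A = (1.66×10^-8)(58.1)/(5.269e-06) = 0.1831 Ω
R₍57.8₎ = R₍25₎(1 + αΔT) = 0.1831 × (1 + 0.0038×32.8) = 0.2059 Ω
V = IR = 12 × 0.2059 = 2.47 V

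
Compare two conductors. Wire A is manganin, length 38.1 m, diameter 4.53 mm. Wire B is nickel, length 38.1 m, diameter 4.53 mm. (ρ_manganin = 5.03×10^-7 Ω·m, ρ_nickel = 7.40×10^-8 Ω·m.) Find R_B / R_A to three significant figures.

R ∝ ρL/d², so R_B/R_A = (ρ_B/ρ_A)
= (7.40×10^-8/5.03×10^-7) = 0.147

0.147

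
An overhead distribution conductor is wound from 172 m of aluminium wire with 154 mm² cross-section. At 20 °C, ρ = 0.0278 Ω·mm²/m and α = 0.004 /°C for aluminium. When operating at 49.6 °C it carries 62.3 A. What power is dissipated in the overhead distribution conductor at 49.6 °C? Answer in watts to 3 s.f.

135 W

ρ = 0.0278 Ω·mm²/m = 2.78×10^-8 Ω·m
A = 154 mm² = 1.540e-04 m²
R₍20₎ = ρL/A = (2.78×10^-8)(172)/(1.540e-04) = 0.03105 Ω
R₍49.6₎ = R₍20₎(1 + αΔT) = 0.03105 × (1 + 0.004×29.6) = 0.03473 Ω
P = I²R = (62.3)² × 0.03473 = 135 W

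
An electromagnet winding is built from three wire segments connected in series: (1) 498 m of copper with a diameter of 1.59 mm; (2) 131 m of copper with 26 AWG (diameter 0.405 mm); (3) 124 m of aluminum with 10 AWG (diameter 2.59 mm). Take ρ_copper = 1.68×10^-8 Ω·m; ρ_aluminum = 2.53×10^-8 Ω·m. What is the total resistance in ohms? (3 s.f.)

Seg 1: A = π(d/2)² = π(7.9500e-04 m)² = 1.986e-06 m²
R_1 = (1.68×10^-8)(498)/(1.986e-06) = 4.214 Ω
Seg 2: A = π(0.405/2 mm)² = π(2.0250e-04 m)² = 1.288e-07 m²
R_2 = (1.68×10^-8)(131)/(1.288e-07) = 17.08 Ω
Seg 3: A = π(2.59/2 mm)² = π(1.2950e-03 m)² = 5.269e-06 m²
R_3 = (2.53×10^-8)(124)/(5.269e-06) = 0.5955 Ω
R_total = R_1 + R_2 + R_3 = 21.9 Ω

21.9 Ω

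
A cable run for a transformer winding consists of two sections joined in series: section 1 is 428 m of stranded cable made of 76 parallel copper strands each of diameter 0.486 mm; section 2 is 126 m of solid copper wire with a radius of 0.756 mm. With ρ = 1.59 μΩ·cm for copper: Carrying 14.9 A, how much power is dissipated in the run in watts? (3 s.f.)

ρ = 1.59 μΩ·cm = 1.59×10^-8 Ω·m
Section 1: A_strand = π(2.4300e-04)² = 1.855e-07 m²; R₁ = ρL/(N·A_s) = (1.59×10^-8)(428)/(76×1.855e-07) = 0.4827 Ω
Section 2: A = πr² = π(7.5600e-04 m)² = 1.796e-06 m²
R₂ = (1.59×10^-8)(126)/(1.796e-06) = 1.116 Ω
R = R₁ + R₂ = 1.598 Ω
P = I²R = (14.9)² × 1.598 = 355 W

355 W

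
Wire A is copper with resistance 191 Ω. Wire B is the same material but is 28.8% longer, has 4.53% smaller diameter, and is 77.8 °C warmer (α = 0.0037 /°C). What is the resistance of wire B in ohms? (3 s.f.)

R ∝ ρL/d² with ρ ∝ (1+αΔT), so R_B/R_A = (1 + 28.8/100) × (1 − 4.53/100)⁻² × (1 + 0.0037×77.8)
= 1.288 × 1.097 × 1.288 = 1.82
R_B = 1.82 × 191 = 348 Ω

348 Ω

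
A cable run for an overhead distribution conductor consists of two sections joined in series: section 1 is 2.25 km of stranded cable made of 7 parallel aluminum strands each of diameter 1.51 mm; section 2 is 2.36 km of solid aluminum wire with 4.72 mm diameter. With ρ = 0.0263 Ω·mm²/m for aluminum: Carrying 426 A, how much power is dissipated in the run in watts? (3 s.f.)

ρ = 0.0263 Ω·mm²/m = 2.63×10^-8 Ω·m
Section 1: A_strand = π(7.5500e-04)² = 1.791e-06 m²; R₁ = ρL/(N·A_s) = (2.63×10^-8)(2250)/(7×1.791e-06) = 4.721 Ω
Section 2: A = π(d/2)² = π(2.3600e-03 m)² = 1.750e-05 m²
R₂ = (2.63×10^-8)(2360)/(1.750e-05) = 3.547 Ω
R = R₁ + R₂ = 8.268 Ω
P = I²R = (426)² × 8.268 = 1.50×10^6 W

1.50×10^6 W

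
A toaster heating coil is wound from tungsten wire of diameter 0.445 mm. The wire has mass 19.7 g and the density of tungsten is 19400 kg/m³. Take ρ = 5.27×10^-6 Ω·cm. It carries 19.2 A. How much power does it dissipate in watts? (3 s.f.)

816 W

ρ = 5.27×10^-6 Ω·cm = 5.27×10^-8 Ω·m
A = π(d/2)² = π(2.2250e-04 m)² = 1.5553e-07 m²
L = m/(density·A) = 0.0197/(19400×1.5553e-07) = 6.529 m
R = ρL/A = (5.27×10^-8)(6.529)/(1.5553e-07) = 2.212 Ω
P = I²R = (19.2)² × 2.212 = 816 W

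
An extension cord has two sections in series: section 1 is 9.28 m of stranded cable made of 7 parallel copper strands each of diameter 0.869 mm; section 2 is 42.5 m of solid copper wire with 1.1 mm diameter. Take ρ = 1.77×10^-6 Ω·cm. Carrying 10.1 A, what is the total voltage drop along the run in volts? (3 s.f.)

ρ = 1.77×10^-6 Ω·cm = 1.77×10^-8 Ω·m
Section 1: A_strand = π(4.3450e-04)² = 5.931e-07 m²; R₁ = ρL/(N·A_s) = (1.77×10^-8)(9.28)/(7×5.931e-07) = 0.03956 Ω
Section 2: A = π(d/2)² = π(5.5000e-04 m)² = 9.503e-07 m²
R₂ = (1.77×10^-8)(42.5)/(9.503e-07) = 0.7916 Ω
R = R₁ + R₂ = 0.8311 Ω
V = IR = 10.1 × 0.8311 = 8.39 V

8.39 V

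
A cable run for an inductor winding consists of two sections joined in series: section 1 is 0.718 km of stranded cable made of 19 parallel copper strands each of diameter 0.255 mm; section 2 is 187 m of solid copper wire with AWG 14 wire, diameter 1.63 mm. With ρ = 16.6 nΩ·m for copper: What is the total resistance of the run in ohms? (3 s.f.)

ρ = 16.6 nΩ·m = 1.66×10^-8 Ω·m
Section 1: A_strand = π(1.2750e-04)² = 5.107e-08 m²; R₁ = ρL/(N·A_s) = (1.66×10^-8)(718)/(19×5.107e-08) = 12.28 Ω
Section 2: A = π(1.63/2 mm)² = π(8.1500e-04 m)² = 2.087e-06 m²
R₂ = (1.66×10^-8)(187)/(2.087e-06) = 1.488 Ω
R = R₁ + R₂ = 13.8 Ω

13.8 Ω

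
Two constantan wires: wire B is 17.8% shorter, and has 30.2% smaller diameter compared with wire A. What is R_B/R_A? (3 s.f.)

R ∝ L/d², so R_B/R_A = (1 − 17.8/100) × (1 − 30.2/100)⁻²
= 0.822 × 2.053 = 1.69

1.69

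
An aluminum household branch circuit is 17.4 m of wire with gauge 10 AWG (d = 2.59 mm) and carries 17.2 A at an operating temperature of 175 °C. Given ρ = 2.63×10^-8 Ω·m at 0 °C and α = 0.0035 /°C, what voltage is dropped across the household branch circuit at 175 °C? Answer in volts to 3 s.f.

A = π(2.59/2 mm)² = π(1.2950e-03 m)² = 5.269e-06 m²
R₍0₎ = ρL/A = (2.63×10^-8)(17.4)/(5.269e-06) = 0.08686 Ω
R₍175₎ = R₍0₎(1 + αΔT) = 0.08686 × (1 + 0.0035×175) = 0.1401 Ω
V = IR = 17.2 × 0.1401 = 2.41 V

2.41 V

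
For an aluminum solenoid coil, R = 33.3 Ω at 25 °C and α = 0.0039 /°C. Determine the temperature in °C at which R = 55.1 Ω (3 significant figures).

R = R₀(1 + α(T − T₀)) ⇒ T = T₀ + (R/R₀ − 1)/α
T = 25 + (55.1/33.3 − 1)/0.0039 = 25 + (0.6547)/0.0039 = 193 °C

193 °C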